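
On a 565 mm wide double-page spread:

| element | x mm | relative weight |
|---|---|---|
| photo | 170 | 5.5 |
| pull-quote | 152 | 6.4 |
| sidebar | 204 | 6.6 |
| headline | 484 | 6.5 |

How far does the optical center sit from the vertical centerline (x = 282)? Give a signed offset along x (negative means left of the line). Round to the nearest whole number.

≈ -26 mm

Total weight = 5.5 + 6.4 + 6.6 + 6.5 = 25.0.
Σw·x = 5.5·170 + 6.4·152 + 6.6·204 + 6.5·484 = 6400.2, so x̄ = 6400.2/25.0 ≈ 256.01.
Difference: 256.01 − 282 ≈ -25.99.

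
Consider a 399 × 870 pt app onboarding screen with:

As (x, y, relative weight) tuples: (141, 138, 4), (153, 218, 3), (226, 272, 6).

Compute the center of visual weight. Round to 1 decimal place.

(183.0, 218.3)

Total weight = 4 + 3 + 6 = 13.
x: (4·141 + 3·153 + 6·226) / 13 = 2379 / 13 ≈ 183.00
y: (4·138 + 3·218 + 6·272) / 13 = 2838 / 13 ≈ 218.31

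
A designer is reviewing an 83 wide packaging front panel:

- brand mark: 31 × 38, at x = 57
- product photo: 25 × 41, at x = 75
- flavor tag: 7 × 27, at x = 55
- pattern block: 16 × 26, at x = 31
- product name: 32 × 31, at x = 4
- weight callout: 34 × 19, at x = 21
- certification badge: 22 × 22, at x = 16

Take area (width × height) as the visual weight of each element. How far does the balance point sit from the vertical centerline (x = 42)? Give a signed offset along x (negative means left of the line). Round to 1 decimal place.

Taking area as weight: brand mark 31·38 = 1178, product photo 25·41 = 1025, flavor tag 7·27 = 189, pattern block 16·26 = 416, product name 32·31 = 992, weight callout 34·19 = 646, certification badge 22·22 = 484. Sum 4930.
Σw·x = 1178·57 + 1025·75 + 189·55 + 416·31 + 992·4 + 646·21 + 484·16 = 192590, so x̄ = 192590/4930 ≈ 39.06.
Against x = 42, that's 39.06 − 42 = -2.94.

≈ -2.9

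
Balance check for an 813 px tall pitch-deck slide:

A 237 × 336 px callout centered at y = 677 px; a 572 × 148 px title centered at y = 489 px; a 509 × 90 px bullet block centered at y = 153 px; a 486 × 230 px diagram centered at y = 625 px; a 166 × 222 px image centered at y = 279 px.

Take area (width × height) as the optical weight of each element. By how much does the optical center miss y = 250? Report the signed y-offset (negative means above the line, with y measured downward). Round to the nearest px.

Taking area as weight: callout 237·336 = 79632, title 572·148 = 84656, bullet block 509·90 = 45810, diagram 486·230 = 111780, image 166·222 = 36852. Sum 358730.
y: (79632·677 + 84656·489 + 45810·153 + 111780·625 + 36852·279) / 358730 = 182460786 / 358730 ≈ 508.63
Difference: 508.63 − 250 ≈ 258.63.

≈ 259 px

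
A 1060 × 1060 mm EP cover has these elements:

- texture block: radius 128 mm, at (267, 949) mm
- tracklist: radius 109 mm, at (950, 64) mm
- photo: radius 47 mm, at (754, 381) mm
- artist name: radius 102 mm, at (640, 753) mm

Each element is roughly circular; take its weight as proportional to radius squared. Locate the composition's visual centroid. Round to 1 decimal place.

(586.8, 611.2)

r² weights: texture block 128² = 16384, tracklist 109² = 11881, photo 47² = 2209, artist name 102² = 10404. Total = 40878.
x: (16384·267 + 11881·950 + 2209·754 + 10404·640) / 40878 = 23985624 / 40878 ≈ 586.76
y: (16384·949 + 11881·64 + 2209·381 + 10404·753) / 40878 = 24984641 / 40878 ≈ 611.20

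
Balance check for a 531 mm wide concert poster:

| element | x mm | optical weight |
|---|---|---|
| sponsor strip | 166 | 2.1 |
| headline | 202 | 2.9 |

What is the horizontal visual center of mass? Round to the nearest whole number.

Weights sum to 2.1 + 2.9 = 5.0.
Σw·x = 2.1·166 + 2.9·202 = 934.4, so x̄ = 934.4/5.0 ≈ 186.88.

x ≈ 187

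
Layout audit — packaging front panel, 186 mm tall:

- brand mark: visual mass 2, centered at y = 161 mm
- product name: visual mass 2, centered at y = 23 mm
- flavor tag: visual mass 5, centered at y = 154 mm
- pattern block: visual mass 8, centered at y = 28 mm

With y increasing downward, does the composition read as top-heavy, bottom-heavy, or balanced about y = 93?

top-heavy

Weights sum to 2 + 2 + 5 + 8 = 17.
Σw·y = 2·161 + 2·23 + 5·154 + 8·28 = 1362, so ȳ = 1362/17 ≈ 80.12.
80.1 lies above (smaller y than) the midline 93, so the layout is top-heavy.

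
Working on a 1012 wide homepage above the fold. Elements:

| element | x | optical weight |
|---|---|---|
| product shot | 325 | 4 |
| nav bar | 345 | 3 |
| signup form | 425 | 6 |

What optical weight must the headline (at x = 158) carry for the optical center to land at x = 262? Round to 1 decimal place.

Fixed elements: Σw = 4 + 3 + 6 = 13, Σw·x = 4·325 + 3·345 + 6·425 = 4885.
For the centroid to hit 262: (4885 + w·158) / (13 + w) = 262.
So w = (262·13 − 4885)/(158 − 262) = -1479/-104 ≈ 14.22.

w ≈ 14.2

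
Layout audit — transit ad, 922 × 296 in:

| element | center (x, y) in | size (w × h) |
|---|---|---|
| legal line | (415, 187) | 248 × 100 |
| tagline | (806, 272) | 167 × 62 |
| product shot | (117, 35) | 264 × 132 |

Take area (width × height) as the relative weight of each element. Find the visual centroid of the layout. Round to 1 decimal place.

Areas → weights: legal line 248·100 = 24800, tagline 167·62 = 10354, product shot 264·132 = 34848; Σw = 70002.
x: (24800·415 + 10354·806 + 34848·117) / 70002 = 22714540 / 70002 ≈ 324.48
y: (24800·187 + 10354·272 + 34848·35) / 70002 = 8673568 / 70002 ≈ 123.90

(324.5, 123.9)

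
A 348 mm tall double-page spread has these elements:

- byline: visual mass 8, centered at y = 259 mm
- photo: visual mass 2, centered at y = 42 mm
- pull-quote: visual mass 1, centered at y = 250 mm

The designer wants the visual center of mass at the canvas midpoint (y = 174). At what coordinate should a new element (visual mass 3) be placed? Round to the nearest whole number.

y ≈ 10

New total weight: (8 + 2 + 1) + 3 = 14.
y: target moment 14×174 = 2436; current 8·259 + 2·42 + 1·250 = 2406; the new element supplies 30, so y = 30/3 ≈ 10.00.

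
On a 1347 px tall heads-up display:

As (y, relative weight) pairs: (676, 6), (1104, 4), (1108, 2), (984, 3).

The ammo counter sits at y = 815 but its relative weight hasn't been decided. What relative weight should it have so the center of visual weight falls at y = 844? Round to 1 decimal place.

w ≈ 33.8

Existing Σw = 15 (6 + 4 + 2 + 3); existing moment 6·676 + 4·1104 + 2·1108 + 3·984 = 13640.
Set Σw·y/Σw = 844: (13640 + 815w) = 844·(15 + w).
Solving: w = (844·15 − 13640) / (815 − 844) = -980 / -29 ≈ 33.79.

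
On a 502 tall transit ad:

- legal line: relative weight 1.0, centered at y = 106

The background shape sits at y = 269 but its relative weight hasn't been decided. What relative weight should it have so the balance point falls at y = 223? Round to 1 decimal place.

w ≈ 2.5

Known: weight 1.0 with moment 1.0·106 = 106.0.
For the centroid to hit 223: (106.0 + w·269) / (1.0 + w) = 223.
So w = (223·1.0 − 106.0)/(269 − 223) = 117.0/46 ≈ 2.54.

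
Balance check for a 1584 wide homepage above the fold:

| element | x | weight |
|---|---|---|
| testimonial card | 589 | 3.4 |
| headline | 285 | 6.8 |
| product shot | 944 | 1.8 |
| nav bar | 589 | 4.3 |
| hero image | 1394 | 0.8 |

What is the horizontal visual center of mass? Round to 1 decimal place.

Weights sum to 3.4 + 6.8 + 1.8 + 4.3 + 0.8 = 17.1.
x-moment: 3.4·589 + 6.8·285 + 1.8·944 + 4.3·589 + 0.8·1394 = 9287.7; centroid 9287.7/17.1 ≈ 543.14.

x ≈ 543.1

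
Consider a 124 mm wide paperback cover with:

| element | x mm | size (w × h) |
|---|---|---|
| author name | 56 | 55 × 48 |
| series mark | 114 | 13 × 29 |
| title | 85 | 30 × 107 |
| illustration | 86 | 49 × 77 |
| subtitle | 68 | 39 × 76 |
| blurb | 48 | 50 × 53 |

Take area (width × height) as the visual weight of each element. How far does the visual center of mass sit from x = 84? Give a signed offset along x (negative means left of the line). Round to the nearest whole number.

≈ -12 mm

Taking area as weight: author name 55·48 = 2640, series mark 13·29 = 377, title 30·107 = 3210, illustration 49·77 = 3773, subtitle 39·76 = 2964, blurb 50·53 = 2650. Sum 15614.
Σw·x = 1116898; x̄ = 1116898/15614 ≈ 71.53.
Difference: 71.53 − 84 ≈ -12.47.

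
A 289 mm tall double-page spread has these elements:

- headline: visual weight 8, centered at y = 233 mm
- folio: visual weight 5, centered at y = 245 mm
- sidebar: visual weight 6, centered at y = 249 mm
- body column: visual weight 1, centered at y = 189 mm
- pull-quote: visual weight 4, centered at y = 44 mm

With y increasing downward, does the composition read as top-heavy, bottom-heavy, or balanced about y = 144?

Σw = 8 + 5 + 6 + 1 + 4 = 24.
Σw·y = 8·233 + 5·245 + 6·249 + 1·189 + 4·44 = 4948, so ȳ = 4948/24 ≈ 206.17.
Since 206.2 is below (larger y than) 144, the composition reads bottom-heavy.

bottom-heavy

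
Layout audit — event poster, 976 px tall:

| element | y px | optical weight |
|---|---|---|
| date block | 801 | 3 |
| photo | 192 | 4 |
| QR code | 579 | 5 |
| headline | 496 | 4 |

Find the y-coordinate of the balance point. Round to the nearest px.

y ≈ 503

Σw = 3 + 4 + 5 + 4 = 16.
y: (3·801 + 4·192 + 5·579 + 4·496) / 16 = 8050 / 16 ≈ 503.12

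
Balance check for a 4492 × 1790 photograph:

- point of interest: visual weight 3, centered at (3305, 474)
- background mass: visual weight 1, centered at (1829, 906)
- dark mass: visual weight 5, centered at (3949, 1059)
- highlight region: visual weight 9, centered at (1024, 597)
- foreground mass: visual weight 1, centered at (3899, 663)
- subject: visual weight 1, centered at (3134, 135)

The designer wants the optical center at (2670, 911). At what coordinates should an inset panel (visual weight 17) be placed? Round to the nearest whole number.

(3003, 1171)

New total weight: (3 + 1 + 5 + 9 + 1 + 1) + 17 = 37.
x: need Σw·x = 37·2670 = 98790. Existing = 3·3305 + 1·1829 + 5·3949 + 9·1024 + 1·3899 + 1·3134 = 47738. Remainder 51052 / 17 ≈ 3003.06.
y: need Σw·y = 37·911 = 33707. Existing = 3·474 + 1·906 + 5·1059 + 9·597 + 1·663 + 1·135 = 13794. Remainder 19913 / 17 ≈ 1171.35.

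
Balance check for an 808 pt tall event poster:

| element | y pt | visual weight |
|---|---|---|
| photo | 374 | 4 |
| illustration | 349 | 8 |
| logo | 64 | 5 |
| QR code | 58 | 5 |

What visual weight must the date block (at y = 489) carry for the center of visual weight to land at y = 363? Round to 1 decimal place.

w ≈ 24.5

Known weights sum to 4 + 8 + 5 + 5 = 22; their moment is 4·374 + 8·349 + 5·64 + 5·58 = 4898.
For the centroid to hit 363: (4898 + w·489) / (22 + w) = 363.
Rearranging, w·(489 − 363) = 363·22 − 4898 = 3088, so w ≈ 3088/126 = 24.51.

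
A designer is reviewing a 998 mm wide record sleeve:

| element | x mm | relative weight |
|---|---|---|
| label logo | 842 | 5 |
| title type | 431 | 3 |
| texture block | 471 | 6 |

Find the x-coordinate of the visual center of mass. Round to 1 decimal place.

Σw = 5 + 3 + 6 = 14.
Σw·x = 5·842 + 3·431 + 6·471 = 8329, so x̄ = 8329/14 ≈ 594.93.

x ≈ 594.9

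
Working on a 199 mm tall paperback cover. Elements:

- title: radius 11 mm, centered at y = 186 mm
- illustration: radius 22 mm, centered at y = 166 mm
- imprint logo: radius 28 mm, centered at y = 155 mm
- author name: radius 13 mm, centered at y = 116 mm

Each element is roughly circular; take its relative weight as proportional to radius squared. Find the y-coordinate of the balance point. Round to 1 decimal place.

Weights ∝ r²: title 11² = 121, illustration 22² = 484, imprint logo 28² = 784, author name 13² = 169; Σw = 1558.
y-moment: 121·186 + 484·166 + 784·155 + 169·116 = 243974; centroid 243974/1558 ≈ 156.59.

y ≈ 156.6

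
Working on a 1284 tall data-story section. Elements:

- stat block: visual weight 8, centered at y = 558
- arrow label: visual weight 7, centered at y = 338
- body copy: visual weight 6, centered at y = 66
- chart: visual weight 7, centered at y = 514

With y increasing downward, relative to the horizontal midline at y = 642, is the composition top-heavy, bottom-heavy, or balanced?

top-heavy

Total weight = 8 + 7 + 6 + 7 = 28.
Σw·y = 8·558 + 7·338 + 6·66 + 7·514 = 10824, so ȳ = 10824/28 ≈ 386.57.
386.6 lies above (smaller y than) the midline 642, so the layout is top-heavy.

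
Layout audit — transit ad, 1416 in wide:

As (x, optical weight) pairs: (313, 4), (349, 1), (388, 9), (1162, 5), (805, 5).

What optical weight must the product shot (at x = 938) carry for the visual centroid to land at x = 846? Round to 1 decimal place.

w ≈ 58.4

Known weights sum to 4 + 1 + 9 + 5 + 5 = 24; their moment is 4·313 + 1·349 + 9·388 + 5·1162 + 5·805 = 14928.
Set Σw·x/Σw = 846: (14928 + 938w) = 846·(24 + w).
Solving: w = (846·24 − 14928) / (938 − 846) = 5376 / 92 ≈ 58.43.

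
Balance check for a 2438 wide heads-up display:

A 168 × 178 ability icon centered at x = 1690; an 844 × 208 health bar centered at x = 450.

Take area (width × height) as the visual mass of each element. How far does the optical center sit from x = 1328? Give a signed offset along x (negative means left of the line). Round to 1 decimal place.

Areas: ability icon 168·178 = 29904, health bar 844·208 = 175552. Total weight = 205456.
x-moment: 29904·1690 + 175552·450 = 129536160; centroid 129536160/205456 ≈ 630.48.
Offset from x = 1328: 630.48 − 1328 ≈ -697.52.

≈ -697.5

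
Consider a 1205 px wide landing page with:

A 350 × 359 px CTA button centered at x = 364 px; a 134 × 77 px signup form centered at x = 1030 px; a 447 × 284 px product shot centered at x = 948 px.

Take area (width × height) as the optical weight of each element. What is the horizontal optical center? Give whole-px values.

Areas → weights: CTA button 350·359 = 125650, signup form 134·77 = 10318, product shot 447·284 = 126948; Σw = 262916.
Σw·x = 125650·364 + 10318·1030 + 126948·948 = 176710844, so x̄ = 176710844/262916 ≈ 672.12.

x ≈ 672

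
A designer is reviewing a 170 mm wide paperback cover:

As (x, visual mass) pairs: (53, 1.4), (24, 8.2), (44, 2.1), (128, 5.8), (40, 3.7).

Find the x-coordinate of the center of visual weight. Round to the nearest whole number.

Σw = 1.4 + 8.2 + 2.1 + 5.8 + 3.7 = 21.2.
Σw·x = 1.4·53 + 8.2·24 + 2.1·44 + 5.8·128 + 3.7·40 = 1253.8, so x̄ = 1253.8/21.2 ≈ 59.14.

x ≈ 59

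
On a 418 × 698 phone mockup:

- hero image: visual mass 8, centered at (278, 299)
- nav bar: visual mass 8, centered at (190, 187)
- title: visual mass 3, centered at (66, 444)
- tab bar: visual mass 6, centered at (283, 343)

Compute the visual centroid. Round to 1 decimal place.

Weights sum to 8 + 8 + 3 + 6 = 25.
Σw·x = 8·278 + 8·190 + 3·66 + 6·283 = 5640, so x̄ = 5640/25 ≈ 225.60.
Σw·y = 8·299 + 8·187 + 3·444 + 6·343 = 7278, so ȳ = 7278/25 ≈ 291.12.

(225.6, 291.1)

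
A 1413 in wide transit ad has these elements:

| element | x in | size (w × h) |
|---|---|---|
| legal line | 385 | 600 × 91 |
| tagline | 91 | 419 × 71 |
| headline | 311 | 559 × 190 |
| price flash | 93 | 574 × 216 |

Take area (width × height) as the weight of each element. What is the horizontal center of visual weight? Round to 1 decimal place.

x ≈ 217.1

Areas: legal line 600·91 = 54600, tagline 419·71 = 29749, headline 559·190 = 106210, price flash 574·216 = 123984. Total weight = 314543.
x: (54600·385 + 29749·91 + 106210·311 + 123984·93) / 314543 = 68289981 / 314543 ≈ 217.11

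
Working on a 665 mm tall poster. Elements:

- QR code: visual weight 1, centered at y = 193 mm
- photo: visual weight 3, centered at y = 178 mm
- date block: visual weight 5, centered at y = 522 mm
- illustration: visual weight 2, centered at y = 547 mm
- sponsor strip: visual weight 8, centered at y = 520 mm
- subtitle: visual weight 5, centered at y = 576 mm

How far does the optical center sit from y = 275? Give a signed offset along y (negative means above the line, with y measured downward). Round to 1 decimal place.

Total weight = 1 + 3 + 5 + 2 + 8 + 5 = 24.
y: moment 11471 / weight 24 ≈ 477.96
Offset from y = 275: 477.96 − 275 ≈ 202.96.

≈ 203.0 mm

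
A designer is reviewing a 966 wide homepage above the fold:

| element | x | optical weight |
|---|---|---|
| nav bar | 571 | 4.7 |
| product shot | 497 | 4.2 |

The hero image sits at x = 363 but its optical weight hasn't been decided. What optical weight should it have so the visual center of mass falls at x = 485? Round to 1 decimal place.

Fixed elements: Σw = 4.7 + 4.2 = 8.9, Σw·x = 4.7·571 + 4.2·497 = 4771.1.
Set Σw·x/Σw = 485: (4771.1 + 363w) = 485·(8.9 + w).
Solving: w = (485·8.9 − 4771.1) / (363 − 485) = -454.6 / -122 ≈ 3.73.

w ≈ 3.7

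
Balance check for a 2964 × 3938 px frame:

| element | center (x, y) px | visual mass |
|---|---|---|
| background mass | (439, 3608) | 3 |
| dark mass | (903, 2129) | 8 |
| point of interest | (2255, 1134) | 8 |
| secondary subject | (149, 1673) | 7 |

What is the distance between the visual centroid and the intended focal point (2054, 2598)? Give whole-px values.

≈ 1230 px

Weights sum to 3 + 8 + 8 + 7 = 26.
x: (3·439 + 8·903 + 8·2255 + 7·149) / 26 = 27624 / 26 ≈ 1062.46
y: (3·3608 + 8·2129 + 8·1134 + 7·1673) / 26 = 48639 / 26 ≈ 1870.73
Relative to (2054, 2598): Δ = (-991.54, -727.27); |Δ| = √(-991.54² + -727.27²) ≈ 1229.66.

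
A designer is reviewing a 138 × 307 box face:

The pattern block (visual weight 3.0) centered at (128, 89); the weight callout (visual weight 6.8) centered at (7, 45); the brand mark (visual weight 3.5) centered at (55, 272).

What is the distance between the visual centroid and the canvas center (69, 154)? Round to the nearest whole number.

≈ 45

Σw = 3.0 + 6.8 + 3.5 = 13.3.
Σw·x = 3.0·128 + 6.8·7 + 3.5·55 = 624.1, so x̄ = 624.1/13.3 ≈ 46.92.
Σw·y = 3.0·89 + 6.8·45 + 3.5·272 = 1525.0, so ȳ = 1525.0/13.3 ≈ 114.66.
From (69, 154): dx = -22.08, dy = -39.34, so the distance is √(dx²+dy²) ≈ 45.11.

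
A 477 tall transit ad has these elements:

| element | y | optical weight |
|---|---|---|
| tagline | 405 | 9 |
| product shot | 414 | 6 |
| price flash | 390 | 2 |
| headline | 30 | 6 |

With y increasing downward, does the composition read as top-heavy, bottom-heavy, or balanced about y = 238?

Total weight = 9 + 6 + 2 + 6 = 23.
y: (9·405 + 6·414 + 2·390 + 6·30) / 23 = 7089 / 23 ≈ 308.22
308.2 vs midline 238 → bottom-heavy.

bottom-heavy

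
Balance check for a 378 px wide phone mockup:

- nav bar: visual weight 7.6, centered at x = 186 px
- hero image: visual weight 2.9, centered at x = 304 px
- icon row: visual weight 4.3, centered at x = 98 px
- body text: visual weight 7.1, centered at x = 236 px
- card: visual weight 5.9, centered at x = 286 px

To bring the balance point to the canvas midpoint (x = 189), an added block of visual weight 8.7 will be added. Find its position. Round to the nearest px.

After adding the added block, total weight = 7.6 + 2.9 + 4.3 + 7.1 + 5.9 + 8.7 = 36.5.
Along x: (6079.6 + 8.7·x) / 36.5 = 189 (existing moment 7.6·186 + 2.9·304 + 4.3·98 + 7.1·236 + 5.9·286 = 6079.6) ⇒ x = (6898.5 − 6079.6) / 8.7 ≈ 94.13.

x ≈ 94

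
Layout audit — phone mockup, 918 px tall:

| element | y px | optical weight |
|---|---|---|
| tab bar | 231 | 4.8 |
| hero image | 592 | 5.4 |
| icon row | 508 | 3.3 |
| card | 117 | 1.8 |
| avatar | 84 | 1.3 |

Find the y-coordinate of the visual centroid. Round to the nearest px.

Total weight = 4.8 + 5.4 + 3.3 + 1.8 + 1.3 = 16.6.
y: (4.8·231 + 5.4·592 + 3.3·508 + 1.8·117 + 1.3·84) / 16.6 = 6301.8 / 16.6 ≈ 379.63

y ≈ 380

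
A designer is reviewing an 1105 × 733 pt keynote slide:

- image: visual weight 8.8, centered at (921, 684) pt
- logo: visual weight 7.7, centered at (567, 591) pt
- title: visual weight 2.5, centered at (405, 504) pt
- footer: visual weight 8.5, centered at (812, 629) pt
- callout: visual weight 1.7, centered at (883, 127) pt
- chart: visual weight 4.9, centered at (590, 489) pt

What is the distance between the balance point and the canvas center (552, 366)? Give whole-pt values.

Total weight = 8.8 + 7.7 + 2.5 + 8.5 + 1.7 + 4.9 = 34.1.
Σw·x = 24777.3; x̄ = 24777.3/34.1 ≈ 726.61.
Σw·y = 19788.4; ȳ = 19788.4/34.1 ≈ 580.30.
Offset from (552, 366): Δx ≈ 174.61, Δy ≈ 214.30; distance = √(Δx² + Δy²) ≈ 276.43.

≈ 276 pt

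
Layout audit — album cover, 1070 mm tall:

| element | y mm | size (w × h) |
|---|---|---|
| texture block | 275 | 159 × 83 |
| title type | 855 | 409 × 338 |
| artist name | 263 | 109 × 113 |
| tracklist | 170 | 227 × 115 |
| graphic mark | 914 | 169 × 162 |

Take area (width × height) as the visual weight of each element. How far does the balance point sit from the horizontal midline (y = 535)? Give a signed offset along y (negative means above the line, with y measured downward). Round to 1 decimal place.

≈ 176.3 mm

Taking area as weight: texture block 159·83 = 13197, title type 409·338 = 138242, artist name 109·113 = 12317, tracklist 227·115 = 26105, graphic mark 169·162 = 27378. Sum 217239.
y-moment: 13197·275 + 138242·855 + 12317·263 + 26105·170 + 27378·914 = 154526798; centroid 154526798/217239 ≈ 711.32.
Offset from y = 535: 711.32 − 535 ≈ 176.32.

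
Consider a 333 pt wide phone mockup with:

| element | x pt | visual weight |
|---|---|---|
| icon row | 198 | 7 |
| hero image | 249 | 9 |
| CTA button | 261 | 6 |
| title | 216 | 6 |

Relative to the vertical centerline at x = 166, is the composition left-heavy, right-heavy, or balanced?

right-heavy

Total weight = 7 + 9 + 6 + 6 = 28.
Σw·x = 7·198 + 9·249 + 6·261 + 6·216 = 6489, so x̄ = 6489/28 ≈ 231.75.
Since 231.8 is right of 166, the composition reads right-heavy.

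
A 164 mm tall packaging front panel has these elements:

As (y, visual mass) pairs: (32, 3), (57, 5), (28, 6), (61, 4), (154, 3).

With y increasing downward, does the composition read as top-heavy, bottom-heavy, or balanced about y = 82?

top-heavy

Total weight = 3 + 5 + 6 + 4 + 3 = 21.
y: (3·32 + 5·57 + 6·28 + 4·61 + 3·154) / 21 = 1255 / 21 ≈ 59.76
59.8 lies above (smaller y than) the midline 82, so the layout is top-heavy.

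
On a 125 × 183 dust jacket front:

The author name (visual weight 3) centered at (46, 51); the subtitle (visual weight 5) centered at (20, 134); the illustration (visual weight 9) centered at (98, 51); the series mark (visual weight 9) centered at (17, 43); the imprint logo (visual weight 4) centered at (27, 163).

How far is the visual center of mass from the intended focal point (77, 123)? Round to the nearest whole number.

≈ 55

Total weight = 3 + 5 + 9 + 9 + 4 = 30.
x: (3·46 + 5·20 + 9·98 + 9·17 + 4·27) / 30 = 1381 / 30 ≈ 46.03
y: (3·51 + 5·134 + 9·51 + 9·43 + 4·163) / 30 = 2321 / 30 ≈ 77.37
Relative to (77, 123): Δ = (-30.97, -45.63); |Δ| = √(-30.97² + -45.63²) ≈ 55.15.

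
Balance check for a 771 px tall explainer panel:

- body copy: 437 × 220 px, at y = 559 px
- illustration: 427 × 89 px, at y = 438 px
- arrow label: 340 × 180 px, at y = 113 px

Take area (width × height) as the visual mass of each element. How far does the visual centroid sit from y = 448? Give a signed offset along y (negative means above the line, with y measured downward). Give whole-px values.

Areas → weights: body copy 437·220 = 96140, illustration 427·89 = 38003, arrow label 340·180 = 61200; Σw = 195343.
y: (96140·559 + 38003·438 + 61200·113) / 195343 = 77303174 / 195343 ≈ 395.73
Against y = 448, that's 395.73 − 448 = -52.27.

≈ -52 px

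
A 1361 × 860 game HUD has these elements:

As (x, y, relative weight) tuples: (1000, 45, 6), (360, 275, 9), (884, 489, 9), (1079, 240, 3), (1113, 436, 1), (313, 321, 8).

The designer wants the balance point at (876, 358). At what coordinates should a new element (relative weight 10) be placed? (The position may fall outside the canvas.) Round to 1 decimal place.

(1624.6, 559.8)

New total weight: (6 + 9 + 9 + 3 + 1 + 8) + 10 = 46.
x: need Σw·x = 46·876 = 40296. Existing = 6·1000 + 9·360 + 9·884 + 3·1079 + 1·1113 + 8·313 = 24050. Remainder 16246 / 10 ≈ 1624.60.
y: need Σw·y = 46·358 = 16468. Existing = 6·45 + 9·275 + 9·489 + 3·240 + 1·436 + 8·321 = 10870. Remainder 5598 / 10 ≈ 559.80.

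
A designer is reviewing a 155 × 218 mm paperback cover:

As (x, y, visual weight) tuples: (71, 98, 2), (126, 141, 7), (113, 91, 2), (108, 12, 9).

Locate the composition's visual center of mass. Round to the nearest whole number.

(111, 74)

Weights sum to 2 + 7 + 2 + 9 = 20.
x: (2·71 + 7·126 + 2·113 + 9·108) / 20 = 2222 / 20 ≈ 111.10
y: (2·98 + 7·141 + 2·91 + 9·12) / 20 = 1473 / 20 ≈ 73.65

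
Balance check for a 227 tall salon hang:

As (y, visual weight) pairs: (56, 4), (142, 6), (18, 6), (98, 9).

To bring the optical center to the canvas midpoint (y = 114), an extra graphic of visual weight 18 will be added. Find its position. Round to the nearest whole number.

y ≈ 158

After adding the extra graphic, total weight = 4 + 6 + 6 + 9 + 18 = 43.
y: target moment 43×114 = 4902; current 4·56 + 6·142 + 6·18 + 9·98 = 2066; the extra graphic supplies 2836, so y = 2836/18 ≈ 157.56.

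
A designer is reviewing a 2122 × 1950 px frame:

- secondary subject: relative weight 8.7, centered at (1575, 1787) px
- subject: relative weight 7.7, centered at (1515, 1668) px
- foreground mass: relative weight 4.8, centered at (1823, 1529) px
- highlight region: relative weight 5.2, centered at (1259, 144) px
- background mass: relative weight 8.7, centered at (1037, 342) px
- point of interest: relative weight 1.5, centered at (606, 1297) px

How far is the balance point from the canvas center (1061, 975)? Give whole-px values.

Weights sum to 8.7 + 7.7 + 4.8 + 5.2 + 8.7 + 1.5 = 36.6.
x: moment 50596.1 / weight 36.6 ≈ 1382.41
Σw·y = 41399.4; ȳ = 41399.4/36.6 ≈ 1131.13.
Relative to (1061, 975): Δ = (321.41, 156.13); |Δ| = √(321.41² + 156.13²) ≈ 357.32.

≈ 357 px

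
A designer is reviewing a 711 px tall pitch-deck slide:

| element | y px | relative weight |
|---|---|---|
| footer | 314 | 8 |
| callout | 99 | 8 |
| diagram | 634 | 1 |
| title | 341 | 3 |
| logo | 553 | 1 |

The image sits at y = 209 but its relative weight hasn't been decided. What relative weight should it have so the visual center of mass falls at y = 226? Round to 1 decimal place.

Fixed elements: Σw = 8 + 8 + 1 + 3 + 1 = 21, Σw·y = 8·314 + 8·99 + 1·634 + 3·341 + 1·553 = 5514.
Set Σw·y/Σw = 226: (5514 + 209w) = 226·(21 + w).
So w = (226·21 − 5514)/(209 − 226) = -768/-17 ≈ 45.18.

w ≈ 45.2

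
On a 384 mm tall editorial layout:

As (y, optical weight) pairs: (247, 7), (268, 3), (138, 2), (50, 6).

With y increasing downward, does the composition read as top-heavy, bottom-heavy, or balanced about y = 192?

top-heavy

Total weight = 7 + 3 + 2 + 6 = 18.
y: (7·247 + 3·268 + 2·138 + 6·50) / 18 = 3109 / 18 ≈ 172.72
Since 172.7 is above (smaller y than) 192, the composition reads top-heavy.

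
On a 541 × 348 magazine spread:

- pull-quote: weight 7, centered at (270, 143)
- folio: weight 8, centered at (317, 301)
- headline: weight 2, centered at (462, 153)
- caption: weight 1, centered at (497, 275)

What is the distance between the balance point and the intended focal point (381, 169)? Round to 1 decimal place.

Weights sum to 7 + 8 + 2 + 1 = 18.
Σw·x = 7·270 + 8·317 + 2·462 + 1·497 = 5847, so x̄ = 5847/18 ≈ 324.83.
Σw·y = 7·143 + 8·301 + 2·153 + 1·275 = 3990, so ȳ = 3990/18 ≈ 221.67.
From (381, 169): dx = -56.17, dy = 52.67, so the distance is √(dx²+dy²) ≈ 77.00.

≈ 77.0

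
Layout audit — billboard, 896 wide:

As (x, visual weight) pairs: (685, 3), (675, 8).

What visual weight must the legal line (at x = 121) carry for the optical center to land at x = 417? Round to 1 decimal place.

Fixed elements: Σw = 3 + 8 = 11, Σw·x = 3·685 + 8·675 = 7455.
Balance at x = 417 requires (7455 + w·121) / (11 + w) = 417.
Rearranging, w·(121 − 417) = 417·11 − 7455 = -2868, so w ≈ -2868/-296 = 9.69.

w ≈ 9.7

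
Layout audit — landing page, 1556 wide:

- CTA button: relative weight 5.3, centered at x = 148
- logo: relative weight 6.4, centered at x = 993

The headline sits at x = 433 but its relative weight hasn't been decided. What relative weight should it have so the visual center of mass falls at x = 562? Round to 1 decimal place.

Existing Σw = 11.7 (5.3 + 6.4); existing moment 5.3·148 + 6.4·993 = 7139.6.
For the centroid to hit 562: (7139.6 + w·433) / (11.7 + w) = 562.
Solving: w = (562·11.7 − 7139.6) / (433 − 562) = -564.2 / -129 ≈ 4.37.

w ≈ 4.4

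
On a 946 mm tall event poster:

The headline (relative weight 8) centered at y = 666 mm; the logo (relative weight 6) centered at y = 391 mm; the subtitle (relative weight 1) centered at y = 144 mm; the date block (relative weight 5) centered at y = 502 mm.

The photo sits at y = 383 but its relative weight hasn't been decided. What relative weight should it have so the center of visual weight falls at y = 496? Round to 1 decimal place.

Existing Σw = 20 (8 + 6 + 1 + 5); existing moment 8·666 + 6·391 + 1·144 + 5·502 = 10328.
Balance at y = 496 requires (10328 + w·383) / (20 + w) = 496.
Rearranging, w·(383 − 496) = 496·20 − 10328 = -408, so w ≈ -408/-113 = 3.61.

w ≈ 3.6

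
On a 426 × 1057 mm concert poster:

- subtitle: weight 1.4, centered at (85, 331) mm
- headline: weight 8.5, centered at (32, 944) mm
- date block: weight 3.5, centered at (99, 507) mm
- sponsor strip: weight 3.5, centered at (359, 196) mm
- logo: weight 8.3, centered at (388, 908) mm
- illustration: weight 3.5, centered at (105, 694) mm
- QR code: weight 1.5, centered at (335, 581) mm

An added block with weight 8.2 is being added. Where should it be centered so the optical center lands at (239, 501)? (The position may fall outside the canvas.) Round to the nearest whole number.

After adding the added block, total weight = 1.4 + 8.5 + 3.5 + 3.5 + 8.3 + 3.5 + 1.5 + 8.2 = 38.4.
x: target moment 38.4×239 = 9177.6; current 1.4·85 + 8.5·32 + 3.5·99 + 3.5·359 + 8.3·388 + 3.5·105 + 1.5·335 = 6084.4; the added block supplies 3093.2, so x = 3093.2/8.2 ≈ 377.22.
y: target moment 38.4×501 = 19238.4; current 1.4·331 + 8.5·944 + 3.5·507 + 3.5·196 + 8.3·908 + 3.5·694 + 1.5·581 = 21784.8; the added block supplies -2546.4, so y = -2546.4/8.2 ≈ -310.54.

(377, -311)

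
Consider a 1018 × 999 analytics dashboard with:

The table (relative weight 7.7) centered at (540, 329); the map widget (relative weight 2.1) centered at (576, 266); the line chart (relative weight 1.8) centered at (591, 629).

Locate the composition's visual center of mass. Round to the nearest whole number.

Σw = 7.7 + 2.1 + 1.8 = 11.6.
Σw·x = 7.7·540 + 2.1·576 + 1.8·591 = 6431.4, so x̄ = 6431.4/11.6 ≈ 554.43.
Σw·y = 7.7·329 + 2.1·266 + 1.8·629 = 4224.1, so ȳ = 4224.1/11.6 ≈ 364.15.

(554, 364)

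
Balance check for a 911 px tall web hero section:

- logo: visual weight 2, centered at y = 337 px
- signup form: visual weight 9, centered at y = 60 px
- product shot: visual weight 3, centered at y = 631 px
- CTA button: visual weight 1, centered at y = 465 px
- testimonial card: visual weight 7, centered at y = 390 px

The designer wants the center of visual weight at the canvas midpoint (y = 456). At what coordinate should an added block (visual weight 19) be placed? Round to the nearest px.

y ≈ 652

New total weight: (2 + 9 + 3 + 1 + 7) + 19 = 41.
Along y: (6302 + 19·y) / 41 = 456 (existing moment 2·337 + 9·60 + 3·631 + 1·465 + 7·390 = 6302) ⇒ y = (18696 − 6302) / 19 ≈ 652.32.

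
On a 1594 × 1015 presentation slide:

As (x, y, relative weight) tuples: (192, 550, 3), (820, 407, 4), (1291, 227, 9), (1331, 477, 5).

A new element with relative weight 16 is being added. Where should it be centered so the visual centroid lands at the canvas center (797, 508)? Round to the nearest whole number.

New total weight: (3 + 4 + 9 + 5) + 16 = 37.
x: need Σw·x = 37·797 = 29489. Existing = 3·192 + 4·820 + 9·1291 + 5·1331 = 22130. Remainder 7359 / 16 ≈ 459.94.
y: need Σw·y = 37·508 = 18796. Existing = 3·550 + 4·407 + 9·227 + 5·477 = 7706. Remainder 11090 / 16 ≈ 693.12.

(460, 693)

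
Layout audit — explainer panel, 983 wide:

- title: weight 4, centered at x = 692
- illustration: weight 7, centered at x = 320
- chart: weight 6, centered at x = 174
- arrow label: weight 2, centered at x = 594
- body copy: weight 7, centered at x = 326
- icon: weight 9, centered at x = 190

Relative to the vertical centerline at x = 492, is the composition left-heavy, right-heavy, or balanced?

Total weight = 4 + 7 + 6 + 2 + 7 + 9 = 35.
x: (4·692 + 7·320 + 6·174 + 2·594 + 7·326 + 9·190) / 35 = 11232 / 35 ≈ 320.91
Since 320.9 is left of 492, the composition reads left-heavy.

left-heavy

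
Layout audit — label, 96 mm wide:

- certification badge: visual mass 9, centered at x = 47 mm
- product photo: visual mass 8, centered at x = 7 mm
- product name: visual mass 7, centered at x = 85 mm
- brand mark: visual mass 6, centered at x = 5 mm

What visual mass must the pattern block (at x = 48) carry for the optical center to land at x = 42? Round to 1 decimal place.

Known weights sum to 9 + 8 + 7 + 6 = 30; their moment is 9·47 + 8·7 + 7·85 + 6·5 = 1104.
Set Σw·x/Σw = 42: (1104 + 48w) = 42·(30 + w).
Solving: w = (42·30 − 1104) / (48 − 42) = 156 / 6 ≈ 26.00.

w ≈ 26.0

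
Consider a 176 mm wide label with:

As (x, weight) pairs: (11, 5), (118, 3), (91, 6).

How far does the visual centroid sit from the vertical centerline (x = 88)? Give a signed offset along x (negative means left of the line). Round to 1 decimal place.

≈ -19.8 mm

Weights sum to 5 + 3 + 6 = 14.
Σw·x = 5·11 + 3·118 + 6·91 = 955, so x̄ = 955/14 ≈ 68.21.
Difference: 68.21 − 88 ≈ -19.79.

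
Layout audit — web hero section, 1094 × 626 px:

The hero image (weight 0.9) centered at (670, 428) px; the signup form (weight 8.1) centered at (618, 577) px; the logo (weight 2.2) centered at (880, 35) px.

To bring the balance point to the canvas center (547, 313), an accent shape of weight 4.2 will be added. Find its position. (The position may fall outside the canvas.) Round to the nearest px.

With the accent shape, Σw becomes 0.9 + 8.1 + 2.2 + 4.2 = 15.4.
Along x: (7544.8 + 4.2·x) / 15.4 = 547 (existing moment 0.9·670 + 8.1·618 + 2.2·880 = 7544.8) ⇒ x = (8423.8 − 7544.8) / 4.2 ≈ 209.29.
Along y: (5135.9 + 4.2·y) / 15.4 = 313 (existing moment 0.9·428 + 8.1·577 + 2.2·35 = 5135.9) ⇒ y = (4820.2 − 5135.9) / 4.2 ≈ -75.17.

(209, -75)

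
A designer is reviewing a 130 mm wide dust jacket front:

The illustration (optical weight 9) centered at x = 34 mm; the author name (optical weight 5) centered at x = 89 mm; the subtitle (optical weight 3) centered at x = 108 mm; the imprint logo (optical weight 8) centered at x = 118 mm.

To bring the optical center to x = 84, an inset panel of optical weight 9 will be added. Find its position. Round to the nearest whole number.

x ≈ 93

After adding the inset panel, total weight = 9 + 5 + 3 + 8 + 9 = 34.
x: need Σw·x = 34·84 = 2856. Existing = 9·34 + 5·89 + 3·108 + 8·118 = 2019. Remainder 837 / 9 ≈ 93.00.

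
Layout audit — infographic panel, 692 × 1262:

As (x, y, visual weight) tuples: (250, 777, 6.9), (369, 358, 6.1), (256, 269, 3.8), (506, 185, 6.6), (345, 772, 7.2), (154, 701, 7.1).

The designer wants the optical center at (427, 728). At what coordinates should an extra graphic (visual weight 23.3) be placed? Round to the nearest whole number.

New total weight: (6.9 + 6.1 + 3.8 + 6.6 + 7.2 + 7.1) + 23.3 = 61.0.
Along x: (11865.7 + 23.3·x) / 61.0 = 427 (existing moment 6.9·250 + 6.1·369 + 3.8·256 + 6.6·506 + 7.2·345 + 7.1·154 = 11865.7) ⇒ x = (26047.0 − 11865.7) / 23.3 ≈ 608.64.
Along y: (20323.8 + 23.3·y) / 61.0 = 728 (existing moment 6.9·777 + 6.1·358 + 3.8·269 + 6.6·185 + 7.2·772 + 7.1·701 = 20323.8) ⇒ y = (44408.0 − 20323.8) / 23.3 ≈ 1033.66.

(609, 1034)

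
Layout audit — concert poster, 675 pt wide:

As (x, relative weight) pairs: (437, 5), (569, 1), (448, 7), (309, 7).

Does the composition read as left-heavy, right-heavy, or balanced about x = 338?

Total weight = 5 + 1 + 7 + 7 = 20.
x: (5·437 + 1·569 + 7·448 + 7·309) / 20 = 8053 / 20 ≈ 402.65
402.6 lies right of the midline 338, so the layout is right-heavy.

right-heavy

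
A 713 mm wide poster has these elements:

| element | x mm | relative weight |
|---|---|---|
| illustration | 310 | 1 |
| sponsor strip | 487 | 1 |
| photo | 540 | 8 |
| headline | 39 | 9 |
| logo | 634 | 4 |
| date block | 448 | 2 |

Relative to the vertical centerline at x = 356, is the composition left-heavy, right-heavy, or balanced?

Σw = 1 + 1 + 8 + 9 + 4 + 2 = 25.
Σw·x = 1·310 + 1·487 + 8·540 + 9·39 + 4·634 + 2·448 = 8900, so x̄ = 8900/25 ≈ 356.00.
356.00 = 356 exactly: balanced.

balanced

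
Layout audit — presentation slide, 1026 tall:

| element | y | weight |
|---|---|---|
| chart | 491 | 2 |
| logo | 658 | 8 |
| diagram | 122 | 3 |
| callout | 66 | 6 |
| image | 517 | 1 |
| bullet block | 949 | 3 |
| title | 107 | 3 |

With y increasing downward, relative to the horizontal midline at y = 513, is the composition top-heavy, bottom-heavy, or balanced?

top-heavy

Total weight = 2 + 8 + 3 + 6 + 1 + 3 + 3 = 26.
Σw·y = 10693; ȳ = 10693/26 ≈ 411.27.
411.3 lies above (smaller y than) the midline 513, so the layout is top-heavy.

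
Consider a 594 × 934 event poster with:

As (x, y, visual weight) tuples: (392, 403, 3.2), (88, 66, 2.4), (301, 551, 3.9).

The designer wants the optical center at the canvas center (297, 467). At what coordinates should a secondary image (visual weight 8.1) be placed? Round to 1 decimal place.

(319.5, 570.7)

New total weight: (3.2 + 2.4 + 3.9) + 8.1 = 17.6.
Along x: (2639.5 + 8.1·x) / 17.6 = 297 (existing moment 3.2·392 + 2.4·88 + 3.9·301 = 2639.5) ⇒ x = (5227.2 − 2639.5) / 8.1 ≈ 319.47.
Along y: (3596.9 + 8.1·y) / 17.6 = 467 (existing moment 3.2·403 + 2.4·66 + 3.9·551 = 3596.9) ⇒ y = (8219.2 − 3596.9) / 8.1 ≈ 570.65.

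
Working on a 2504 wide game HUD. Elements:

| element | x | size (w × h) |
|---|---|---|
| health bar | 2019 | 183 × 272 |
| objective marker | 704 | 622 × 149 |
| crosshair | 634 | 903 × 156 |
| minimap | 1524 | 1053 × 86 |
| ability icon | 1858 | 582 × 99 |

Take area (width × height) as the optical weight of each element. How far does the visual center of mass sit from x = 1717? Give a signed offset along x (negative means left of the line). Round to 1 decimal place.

Taking area as weight: health bar 183·272 = 49776, objective marker 622·149 = 92678, crosshair 903·156 = 140868, minimap 1053·86 = 90558, ability icon 582·99 = 57618. Sum 431498.
x-moment: 49776·2019 + 92678·704 + 140868·634 + 90558·1524 + 57618·1858 = 500118004; centroid 500118004/431498 ≈ 1159.03.
Against x = 1717, that's 1159.03 − 1717 = -557.97.

≈ -558.0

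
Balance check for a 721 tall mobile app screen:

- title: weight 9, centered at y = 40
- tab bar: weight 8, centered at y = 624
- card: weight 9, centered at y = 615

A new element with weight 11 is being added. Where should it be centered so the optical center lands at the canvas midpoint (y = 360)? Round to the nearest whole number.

After adding the new element, total weight = 9 + 8 + 9 + 11 = 37.
Along y: (10887 + 11·y) / 37 = 360 (existing moment 9·40 + 8·624 + 9·615 = 10887) ⇒ y = (13320 − 10887) / 11 ≈ 221.18.

y ≈ 221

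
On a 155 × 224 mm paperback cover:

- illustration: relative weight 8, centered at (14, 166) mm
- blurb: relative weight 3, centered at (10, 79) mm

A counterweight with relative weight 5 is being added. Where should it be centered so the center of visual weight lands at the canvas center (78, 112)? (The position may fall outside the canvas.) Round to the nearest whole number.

(221, 45)

With the counterweight, Σw becomes 8 + 3 + 5 = 16.
x: target moment 16×78 = 1248; current 8·14 + 3·10 = 142; the counterweight supplies 1106, so x = 1106/5 ≈ 221.20.
y: target moment 16×112 = 1792; current 8·166 + 3·79 = 1565; the counterweight supplies 227, so y = 227/5 ≈ 45.40.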